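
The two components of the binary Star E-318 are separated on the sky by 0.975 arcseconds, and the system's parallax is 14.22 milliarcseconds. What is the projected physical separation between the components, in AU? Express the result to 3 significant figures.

68.6 AU

d = 1/p = 1/0.01422″ = 70.323 pc.
At distance d (pc), an angle of θ arcsec spans θ·d AU: s = 0.975 × 70.323 = 68.565 AU.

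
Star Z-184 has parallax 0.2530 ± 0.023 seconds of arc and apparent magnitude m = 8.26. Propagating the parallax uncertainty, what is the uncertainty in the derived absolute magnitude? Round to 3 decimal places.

M = m − 5 log₁₀ d + 5 = m + 5 log₁₀ p + 5, so ∂M/∂p = 5/(p ln 10).
σ_M = (5/ln 10) · (σ_p/p) = 2.1715 × 0.023/0.2530 = 2.1715 × 0.090909 = 0.19741.

σ_M = 0.197 mag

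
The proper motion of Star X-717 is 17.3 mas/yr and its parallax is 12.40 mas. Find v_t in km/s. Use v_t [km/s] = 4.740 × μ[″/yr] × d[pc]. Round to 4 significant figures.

d = 1/p = 1/0.01240″ = 80.645 pc.
μ = 17.3 mas/yr = 0.0173 ″/yr.
v_t = 4.74 × μ × d = 4.74 × 0.0173 × 80.645 = 6.6131 km/s.

6.613 km/s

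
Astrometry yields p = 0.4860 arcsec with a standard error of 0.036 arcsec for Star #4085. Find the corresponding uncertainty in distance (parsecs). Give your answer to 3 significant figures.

d = 1/p, so σ_d = σ_p / p².
σ_d = 0.0360 / (0.4860)² = 0.0360 / 0.2362 = 0.15241 pc.

0.152 pc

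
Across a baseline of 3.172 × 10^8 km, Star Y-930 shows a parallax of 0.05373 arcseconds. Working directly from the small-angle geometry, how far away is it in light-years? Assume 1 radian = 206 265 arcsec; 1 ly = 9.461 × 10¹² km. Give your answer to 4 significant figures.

θ = 0.05373″ = 0.05373/206265 = 2.6049 × 10^-7 rad.
d = B/θ = (3.172 × 10^8) / (2.6049 × 10^-7) = 1.2177 × 10^15 km = (1.2177 × 10^15) / (9.461 × 10^12) ly = 128.71 ly.

128.7 ly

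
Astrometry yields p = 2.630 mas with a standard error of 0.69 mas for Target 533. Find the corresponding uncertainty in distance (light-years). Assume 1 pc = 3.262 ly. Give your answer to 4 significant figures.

d = 1/p, so σ_d = σ_p / p².
σ_d = 0.000690 / (0.002630)² = 0.000690 / 0.0000069169 = 99.756 pc = 99.756 × 3.262 ly = 325.4 ly.

325.4 ly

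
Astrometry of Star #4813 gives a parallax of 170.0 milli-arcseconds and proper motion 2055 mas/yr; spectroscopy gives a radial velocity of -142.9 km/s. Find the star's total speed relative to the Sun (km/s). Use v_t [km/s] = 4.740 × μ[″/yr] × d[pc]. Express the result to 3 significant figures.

154 km/s

d = 1/p = 1/0.1700″ = 5.8824 pc.
μ = 2055 mas/yr = 2.055 ″/yr.
v_t = 4.740 μ d = 4.740 × 2.055 × 5.8824 = 57.299 km/s.
v = √(v_r² + v_t²) = √((-142.9)² + 57.299²) = √23703.6 = 153.96 km/s.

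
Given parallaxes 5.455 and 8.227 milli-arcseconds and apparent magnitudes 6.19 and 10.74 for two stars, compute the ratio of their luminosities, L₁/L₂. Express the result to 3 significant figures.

d₁ = 1/p₁ = 1/0.005455″ = 183.32 pc; d₂ = 1/p₂ = 1/0.008227″ = 121.55 pc.
M₁ = m₁ − 5 log₁₀ d₁ + 5 = 6.19 − 11.3160 + 5 = -0.1260.
M₂ = 10.74 − 10.4238 + 5 = 5.3162.
L₁/L₂ = 10^(0.4(M₂ − M₁)) = 10^(0.4 × 5.4422) = 10^2.17688 = 150.27.

L₁/L₂ = 150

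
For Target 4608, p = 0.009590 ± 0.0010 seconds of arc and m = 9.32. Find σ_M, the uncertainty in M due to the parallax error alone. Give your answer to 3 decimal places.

σ_M = 0.226 mag

M = m − 5 log₁₀ d + 5 = m + 5 log₁₀ p + 5, so ∂M/∂p = 5/(p ln 10).
σ_M = (5/ln 10) · (σ_p/p) = 2.1715 × 0.0010/0.009590 = 2.1715 × 0.10428 = 0.22644.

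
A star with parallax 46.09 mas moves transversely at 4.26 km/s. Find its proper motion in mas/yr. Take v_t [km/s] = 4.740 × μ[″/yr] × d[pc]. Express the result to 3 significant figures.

41.4 mas/yr

d = 1/p = 1/0.04609″ = 21.697 pc.
μ = v_t / (4.74 d) = 4.26 / (4.74 × 21.697) = 4.26 / 102.84 = 0.041424 ″/yr = 41.424 mas/yr.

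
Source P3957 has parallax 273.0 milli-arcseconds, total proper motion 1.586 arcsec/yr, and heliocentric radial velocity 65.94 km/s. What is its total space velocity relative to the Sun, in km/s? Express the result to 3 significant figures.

71.5 km/s

d = 1/p = 1/0.2730″ = 3.663 pc.
v_t = 4.740 μ d = 4.740 × 1.586 × 3.663 = 27.537 km/s.
v = √(v_r² + v_t²) = √(65.94² + 27.537²) = √5106.37 = 71.459 km/s.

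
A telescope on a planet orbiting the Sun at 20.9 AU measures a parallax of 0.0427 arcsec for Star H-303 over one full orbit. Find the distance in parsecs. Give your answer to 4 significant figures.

With baseline B (in AU) and parallax p (in arcsec), d = B/p parsecs.
d = 20.9 / 0.0427 = 489.46 pc.

489.5 pc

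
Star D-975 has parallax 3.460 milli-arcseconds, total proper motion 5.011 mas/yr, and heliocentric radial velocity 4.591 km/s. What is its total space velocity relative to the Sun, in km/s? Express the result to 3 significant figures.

d = 1/p = 1/0.003460″ = 289.02 pc.
μ = 5.011 mas/yr = 0.005011 ″/yr.
v_t = 4.740 μ d = 4.740 × 0.005011 × 289.02 = 6.8648 km/s.
v = √(v_r² + v_t²) = √(4.591² + 6.8648²) = √68.2028 = 8.2585 km/s.

8.26 km/s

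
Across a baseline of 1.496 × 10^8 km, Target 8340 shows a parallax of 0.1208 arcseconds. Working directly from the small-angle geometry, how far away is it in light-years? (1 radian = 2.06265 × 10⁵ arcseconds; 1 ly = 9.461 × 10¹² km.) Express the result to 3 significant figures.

θ = 0.1208″ = 0.1208/206265 = 5.8565 × 10^-7 rad.
d = B/θ = (1.496 × 10^8) / (5.8565 × 10^-7) = 2.5544 × 10^14 km = (2.5544 × 10^14) / (9.461 × 10^12) ly = 26.999 ly.

27.0 ly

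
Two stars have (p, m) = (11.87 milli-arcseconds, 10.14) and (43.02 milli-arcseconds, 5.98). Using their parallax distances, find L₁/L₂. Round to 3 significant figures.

d₁ = 1/p₁ = 1/0.01187″ = 84.246 pc; d₂ = 1/p₂ = 1/0.04302″ = 23.245 pc.
M₁ = m₁ − 5 log₁₀ d₁ + 5 = 10.14 − 9.6277 + 5 = 5.5123.
M₂ = 5.98 − 6.8316 + 5 = 4.1484.
L₁/L₂ = 10^(0.4(M₂ − M₁)) = 10^(0.4 × (-1.3639)) = 10^(-0.54556) = 0.28473.

L₁/L₂ = 0.285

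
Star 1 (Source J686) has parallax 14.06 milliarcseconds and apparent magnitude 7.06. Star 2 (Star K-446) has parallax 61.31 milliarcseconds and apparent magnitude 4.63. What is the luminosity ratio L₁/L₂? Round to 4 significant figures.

d₁ = 1/p₁ = 1/0.01406″ = 71.124 pc; d₂ = 1/p₂ = 1/0.06131″ = 16.311 pc.
M₁ = m₁ − 5 log₁₀ d₁ + 5 = 7.06 − 9.2601 + 5 = 2.7999.
M₂ = 4.63 − 6.0624 + 5 = 3.5676.
L₁/L₂ = 10^(0.4(M₂ − M₁)) = 10^(0.4 × 0.7677) = 10^0.30708 = 2.0281.

L₁/L₂ = 2.028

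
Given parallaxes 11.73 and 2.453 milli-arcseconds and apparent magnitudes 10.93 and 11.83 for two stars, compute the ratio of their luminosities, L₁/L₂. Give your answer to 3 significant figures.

d₁ = 1/p₁ = 1/0.01173″ = 85.251 pc; d₂ = 1/p₂ = 1/0.002453″ = 407.66 pc.
M₁ = m₁ − 5 log₁₀ d₁ + 5 = 10.93 − 9.6535 + 5 = 6.2765.
M₂ = 11.83 − 13.0515 + 5 = 3.7785.
L₁/L₂ = 10^(0.4(M₂ − M₁)) = 10^(0.4 × (-2.4980)) = 10^(-0.99920) = 0.10018.

L₁/L₂ = 0.100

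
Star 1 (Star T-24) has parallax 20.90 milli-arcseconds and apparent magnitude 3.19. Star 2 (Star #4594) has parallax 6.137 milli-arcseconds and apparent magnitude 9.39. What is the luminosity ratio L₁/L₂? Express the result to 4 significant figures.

d₁ = 1/p₁ = 1/0.02090″ = 47.847 pc; d₂ = 1/p₂ = 1/0.006137″ = 162.95 pc.
M₁ = m₁ − 5 log₁₀ d₁ + 5 = 3.19 − 8.3993 + 5 = -0.2093.
M₂ = 9.39 − 11.0603 + 5 = 3.3297.
L₁/L₂ = 10^(0.4(M₂ − M₁)) = 10^(0.4 × 3.5390) = 10^1.41560 = 26.038.

L₁/L₂ = 26.04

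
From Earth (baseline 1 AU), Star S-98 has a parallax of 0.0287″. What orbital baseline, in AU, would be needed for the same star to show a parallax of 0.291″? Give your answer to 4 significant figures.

10.14 AU

Parallax scales linearly with baseline: p ∝ B, so B = p_target / p_Earth × 1 AU.
B = 0.291 / 0.0287 = 10.139 AU.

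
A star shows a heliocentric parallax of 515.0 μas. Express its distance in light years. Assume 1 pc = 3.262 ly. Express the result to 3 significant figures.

p = 515.0 μas = 0.0005150 arcsec.
d = 1/p = 1/0.0005150 = 1941.7 pc.
In light-years: 1941.7 × 3.262 = 6333.8 ly.

6330 light years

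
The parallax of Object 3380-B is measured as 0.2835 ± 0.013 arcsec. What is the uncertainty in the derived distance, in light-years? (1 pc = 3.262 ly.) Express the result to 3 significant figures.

d = 1/p, so σ_d = σ_p / p².
σ_d = 0.0130 / (0.2835)² = 0.0130 / 0.080372 = 0.16175 pc = 0.16175 × 3.262 ly = 0.52763 ly.

0.528 ly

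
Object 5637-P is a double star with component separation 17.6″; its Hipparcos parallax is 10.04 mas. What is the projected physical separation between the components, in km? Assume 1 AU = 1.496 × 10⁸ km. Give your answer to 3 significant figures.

d = 1/p = 1/0.01004″ = 99.602 pc.
At distance d (pc), an angle of θ arcsec spans θ·d AU: s = 17.6 × 99.602 = 1753 AU.
= 1753 × 1.496 × 10⁸ km = 2.6225 × 10^11 km.

2.62 × 10^11 km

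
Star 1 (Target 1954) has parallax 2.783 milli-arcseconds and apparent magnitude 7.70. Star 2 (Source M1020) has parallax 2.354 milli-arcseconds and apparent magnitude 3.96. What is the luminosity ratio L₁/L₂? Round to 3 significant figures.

L₁/L₂ = 0.0228

d₁ = 1/p₁ = 1/0.002783″ = 359.32 pc; d₂ = 1/p₂ = 1/0.002354″ = 424.81 pc.
M₁ = m₁ − 5 log₁₀ d₁ + 5 = 7.70 − 12.7774 + 5 = -0.0774.
M₂ = 3.96 − 13.1410 + 5 = -4.1810.
L₁/L₂ = 10^(0.4(M₂ − M₁)) = 10^(0.4 × (-4.1036)) = 10^(-1.64144) = 0.022833.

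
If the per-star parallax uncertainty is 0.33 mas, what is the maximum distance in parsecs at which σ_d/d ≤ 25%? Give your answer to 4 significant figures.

σ_d/d = σ_p/p, so the condition is σ_p/p ≤ 0.25, i.e. p ≥ σ_p/0.25.
p_min = 0.33/0.25 = 1.32 mas = 0.00132 arcsec.
d_max = 1/p_min = 1/0.00132 = 757.58 pc.

757.6 pc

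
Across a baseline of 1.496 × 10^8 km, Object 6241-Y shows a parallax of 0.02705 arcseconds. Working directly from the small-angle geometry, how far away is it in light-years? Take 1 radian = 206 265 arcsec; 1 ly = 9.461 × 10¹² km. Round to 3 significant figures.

121 ly

θ = 0.02705″ = 0.02705/206265 = 1.3114 × 10^-7 rad.
d = B/θ = (1.496 × 10^8) / (1.3114 × 10^-7) = 1.1408 × 10^15 km = (1.1408 × 10^15) / (9.461 × 10^12) ly = 120.58 ly.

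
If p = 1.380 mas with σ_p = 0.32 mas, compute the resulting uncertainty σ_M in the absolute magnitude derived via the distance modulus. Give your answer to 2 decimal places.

σ_M = 0.50 mag

M = m − 5 log₁₀ d + 5 = m + 5 log₁₀ p + 5, so ∂M/∂p = 5/(p ln 10).
σ_M = (5/ln 10) · (σ_p/p) = 2.1715 × 0.32/1.380 = 2.1715 × 0.23188 = 0.50353.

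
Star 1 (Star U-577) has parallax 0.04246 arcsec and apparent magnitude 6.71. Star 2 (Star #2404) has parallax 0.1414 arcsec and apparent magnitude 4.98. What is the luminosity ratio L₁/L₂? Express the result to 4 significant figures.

d₁ = 1/p₁ = 1/0.04246″ = 23.552 pc; d₂ = 1/p₂ = 1/0.1414″ = 7.0721 pc.
M₁ = m₁ − 5 log₁₀ d₁ + 5 = 6.71 − 6.8601 + 5 = 4.8499.
M₂ = 4.98 − 4.2477 + 5 = 5.7323.
L₁/L₂ = 10^(0.4(M₂ − M₁)) = 10^(0.4 × 0.8824) = 10^0.35296 = 2.254.

L₁/L₂ = 2.254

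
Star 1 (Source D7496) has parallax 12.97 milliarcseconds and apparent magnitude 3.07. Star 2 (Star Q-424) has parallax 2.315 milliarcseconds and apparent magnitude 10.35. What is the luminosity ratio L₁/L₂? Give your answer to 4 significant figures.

d₁ = 1/p₁ = 1/0.01297″ = 77.101 pc; d₂ = 1/p₂ = 1/0.002315″ = 431.97 pc.
M₁ = m₁ − 5 log₁₀ d₁ + 5 = 3.07 − 9.4353 + 5 = -1.3653.
M₂ = 10.35 − 13.1773 + 5 = 2.1727.
L₁/L₂ = 10^(0.4(M₂ − M₁)) = 10^(0.4 × 3.5380) = 10^1.41520 = 26.014.

L₁/L₂ = 26.01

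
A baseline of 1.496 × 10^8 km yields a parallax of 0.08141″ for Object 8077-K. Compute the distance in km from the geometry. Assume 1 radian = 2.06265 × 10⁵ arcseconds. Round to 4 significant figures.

3.790 × 10^14 km

θ = 0.08141″ = 0.08141/206265 = 3.9469 × 10^-7 rad.
d = B/θ = (1.496 × 10^8) / (3.9469 × 10^-7) = 3.7903 × 10^14 km.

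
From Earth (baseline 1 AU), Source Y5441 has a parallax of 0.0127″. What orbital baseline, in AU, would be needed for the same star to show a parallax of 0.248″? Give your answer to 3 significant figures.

Parallax scales linearly with baseline: p ∝ B, so B = p_target / p_Earth × 1 AU.
B = 0.248 / 0.0127 = 19.528 AU.

19.5 AU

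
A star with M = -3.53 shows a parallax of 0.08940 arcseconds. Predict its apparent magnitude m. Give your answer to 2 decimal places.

m = -3.29

d = 1/p = 1/0.08940″ = 11.186 pc.
m − M = 5 log₁₀ d − 5 = 5 log₁₀(11.186) − 5 = 5.2434 − 5 = 0.2434.
m = M + (m − M) = -3.53 + 0.2434 = -3.29.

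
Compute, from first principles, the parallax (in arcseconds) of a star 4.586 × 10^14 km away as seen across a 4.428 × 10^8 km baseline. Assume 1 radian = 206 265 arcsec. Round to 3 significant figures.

0.199 arcsec

θ ≈ B/d = (4.428 × 10^8) / (4.586 × 10^14) = 9.6555 × 10^-7 rad.
In arcseconds: 9.6555 × 10^-7 × 206265 = 0.19916″.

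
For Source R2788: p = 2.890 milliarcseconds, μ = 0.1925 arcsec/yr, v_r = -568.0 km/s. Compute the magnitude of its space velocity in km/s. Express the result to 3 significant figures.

650 km/s

d = 1/p = 1/0.002890″ = 346.02 pc.
v_t = 4.740 μ d = 4.740 × 0.1925 × 346.02 = 315.73 km/s.
v = √(v_r² + v_t²) = √((-568.0)² + 315.73²) = √422309 = 649.85 km/s.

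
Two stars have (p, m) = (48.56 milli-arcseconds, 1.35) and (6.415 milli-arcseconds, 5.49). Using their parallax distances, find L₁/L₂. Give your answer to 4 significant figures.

L₁/L₂ = 0.7904

d₁ = 1/p₁ = 1/0.04856″ = 20.593 pc; d₂ = 1/p₂ = 1/0.006415″ = 155.88 pc.
M₁ = m₁ − 5 log₁₀ d₁ + 5 = 1.35 − 6.5686 + 5 = -0.2186.
M₂ = 5.49 − 10.9640 + 5 = -0.4740.
L₁/L₂ = 10^(0.4(M₂ − M₁)) = 10^(0.4 × (-0.2554)) = 10^(-0.10216) = 0.79039.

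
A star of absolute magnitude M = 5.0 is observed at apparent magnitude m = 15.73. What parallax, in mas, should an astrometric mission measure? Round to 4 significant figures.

m − M = 15.73 − 5.0 = 10.73.
d = 10^((m−M)/5 + 1) = 10^3.146 = 1399.6 pc.
p = 1/d = 1/1399.6 = 0.00071449 arcsec = 0.71449 mas.

0.7145 mas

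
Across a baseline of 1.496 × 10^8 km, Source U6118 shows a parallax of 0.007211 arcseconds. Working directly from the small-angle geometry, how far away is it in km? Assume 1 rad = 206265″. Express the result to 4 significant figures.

θ = 0.007211″ = 0.007211/206265 = 3.4960 × 10^-8 rad.
d = B/θ = (1.496 × 10^8) / (3.4960 × 10^-8) = 4.2792 × 10^15 km.

4.279 × 10^15 km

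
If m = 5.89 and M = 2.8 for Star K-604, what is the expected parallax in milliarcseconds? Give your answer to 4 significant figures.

m − M = 5.89 − 2.8 = 3.09.
d = 10^((m−M)/5 + 1) = 10^1.618 = 41.495 pc.
p = 1/d = 1/41.495 = 0.024099 arcsec = 24.099 mas.

24.10 mas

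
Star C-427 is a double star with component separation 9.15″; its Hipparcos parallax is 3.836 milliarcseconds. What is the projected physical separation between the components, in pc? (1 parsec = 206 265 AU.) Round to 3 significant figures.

d = 1/p = 1/0.003836″ = 260.69 pc.
At distance d (pc), an angle of θ arcsec spans θ·d AU: s = 9.15 × 260.69 = 2385.3 AU.
= 2385.3 / 206265 = 0.011564 pc.

0.0116 pc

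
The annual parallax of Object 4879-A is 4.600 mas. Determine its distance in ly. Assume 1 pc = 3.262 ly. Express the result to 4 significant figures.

p = 4.600 mas = 0.004600 arcsec.
d = 1/p = 1/0.004600 = 217.39 pc.
In light-years: 217.39 × 3.262 = 709.13 ly.

709.1 ly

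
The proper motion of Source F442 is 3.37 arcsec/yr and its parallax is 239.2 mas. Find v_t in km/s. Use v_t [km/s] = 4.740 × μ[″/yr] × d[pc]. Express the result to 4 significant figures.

d = 1/p = 1/0.2392″ = 4.1806 pc.
v_t = 4.74 × μ × d = 4.74 × 3.37 × 4.1806 = 66.78 km/s.

66.78 km/s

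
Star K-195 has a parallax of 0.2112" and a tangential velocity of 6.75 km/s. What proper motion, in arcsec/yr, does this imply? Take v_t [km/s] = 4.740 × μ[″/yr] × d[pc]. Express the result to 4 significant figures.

d = 1/p = 1/0.2112″ = 4.7348 pc.
μ = v_t / (4.74 d) = 6.75 / (4.74 × 4.7348) = 6.75 / 22.443 = 0.30076 ″/yr.

0.3008 arcsec/yr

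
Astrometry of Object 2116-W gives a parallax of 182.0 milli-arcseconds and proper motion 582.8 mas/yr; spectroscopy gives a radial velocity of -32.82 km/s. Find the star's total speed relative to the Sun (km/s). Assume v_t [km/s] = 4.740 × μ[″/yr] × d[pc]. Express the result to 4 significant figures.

36.16 km/s

d = 1/p = 1/0.1820″ = 5.4945 pc.
μ = 582.8 mas/yr = 0.5828 ″/yr.
v_t = 4.740 μ d = 4.740 × 0.5828 × 5.4945 = 15.178 km/s.
v = √(v_r² + v_t²) = √((-32.82)² + 15.178²) = √1307.52 = 36.16 km/s.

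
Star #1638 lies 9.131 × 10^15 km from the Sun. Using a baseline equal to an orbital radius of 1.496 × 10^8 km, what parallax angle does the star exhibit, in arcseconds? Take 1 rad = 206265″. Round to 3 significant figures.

0.00338 arcsec

θ ≈ B/d = (1.496 × 10^8) / (9.131 × 10^15) = 1.6384 × 10^-8 rad.
In arcseconds: 1.6384 × 10^-8 × 206265 = 0.0033794″.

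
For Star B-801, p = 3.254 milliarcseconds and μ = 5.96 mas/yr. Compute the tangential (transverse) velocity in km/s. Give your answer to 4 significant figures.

8.682 km/s

d = 1/p = 1/0.003254″ = 307.31 pc.
μ = 5.96 mas/yr = 0.00596 ″/yr.
v_t = 4.74 × μ × d = 4.74 × 0.00596 × 307.31 = 8.6816 km/s.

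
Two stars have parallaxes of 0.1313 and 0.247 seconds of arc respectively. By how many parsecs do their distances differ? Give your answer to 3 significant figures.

3.57 pc

d_A = 1/0.1313″ = 7.6161 pc; d_B = 1/0.2470″ = 4.0486 pc.
|d_B − d_A| = |4.0486 − 7.6161| = 3.5675 pc.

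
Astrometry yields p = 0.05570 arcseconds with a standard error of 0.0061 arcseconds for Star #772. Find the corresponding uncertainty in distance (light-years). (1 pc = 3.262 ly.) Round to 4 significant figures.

6.414 ly

d = 1/p, so σ_d = σ_p / p².
σ_d = 0.00610 / (0.05570)² = 0.00610 / 0.0031025 = 1.9662 pc = 1.9662 × 3.262 ly = 6.4137 ly.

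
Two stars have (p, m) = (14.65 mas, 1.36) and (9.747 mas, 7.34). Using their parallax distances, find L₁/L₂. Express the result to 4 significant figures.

L₁/L₂ = 109.2

d₁ = 1/p₁ = 1/0.01465″ = 68.259 pc; d₂ = 1/p₂ = 1/0.009747″ = 102.6 pc.
M₁ = m₁ − 5 log₁₀ d₁ + 5 = 1.36 − 9.1708 + 5 = -2.8108.
M₂ = 7.34 − 10.0557 + 5 = 2.2843.
L₁/L₂ = 10^(0.4(M₂ − M₁)) = 10^(0.4 × 5.0951) = 10^2.03804 = 109.15.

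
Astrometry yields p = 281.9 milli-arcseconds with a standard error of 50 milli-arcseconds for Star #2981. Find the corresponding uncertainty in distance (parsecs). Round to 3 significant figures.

d = 1/p, so σ_d = σ_p / p².
σ_d = 0.0500 / (0.2819)² = 0.0500 / 0.079468 = 0.62918 pc.

0.629 pc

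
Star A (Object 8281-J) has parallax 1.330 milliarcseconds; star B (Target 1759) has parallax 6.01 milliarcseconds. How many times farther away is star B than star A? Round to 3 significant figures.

0.221

Since d = 1/p, d_B/d_A = p_A/p_B.
= 1.330 / 6.01 = 0.2213.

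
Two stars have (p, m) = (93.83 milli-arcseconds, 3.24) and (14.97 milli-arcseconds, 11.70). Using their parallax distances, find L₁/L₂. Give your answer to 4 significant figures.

L₁/L₂ = 61.63

d₁ = 1/p₁ = 1/0.09383″ = 10.658 pc; d₂ = 1/p₂ = 1/0.01497″ = 66.8 pc.
M₁ = m₁ − 5 log₁₀ d₁ + 5 = 3.24 − 5.1384 + 5 = 3.1016.
M₂ = 11.70 − 9.1239 + 5 = 7.5761.
L₁/L₂ = 10^(0.4(M₂ − M₁)) = 10^(0.4 × 4.4745) = 10^1.78980 = 61.631.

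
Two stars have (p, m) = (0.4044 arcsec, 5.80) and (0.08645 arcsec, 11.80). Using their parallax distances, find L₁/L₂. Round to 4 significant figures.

L₁/L₂ = 11.48

d₁ = 1/p₁ = 1/0.4044″ = 2.4728 pc; d₂ = 1/p₂ = 1/0.08645″ = 11.567 pc.
M₁ = m₁ − 5 log₁₀ d₁ + 5 = 5.80 − 1.9659 + 5 = 8.8341.
M₂ = 11.80 − 5.3161 + 5 = 11.4839.
L₁/L₂ = 10^(0.4(M₂ − M₁)) = 10^(0.4 × 2.6498) = 10^1.05992 = 11.479.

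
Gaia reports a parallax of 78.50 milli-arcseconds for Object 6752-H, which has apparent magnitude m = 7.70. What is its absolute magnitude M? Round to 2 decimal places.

d = 1/p = 1/0.07850″ = 12.739 pc.
m − M = 5 log₁₀(12.739) − 5 = 5.5257 − 5 = 0.5257.
M = m − (m − M) = 7.70 − 0.5257 = 7.17.

M = 7.17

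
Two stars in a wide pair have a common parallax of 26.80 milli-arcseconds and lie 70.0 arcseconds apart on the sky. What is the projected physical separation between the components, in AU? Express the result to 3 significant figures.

d = 1/p = 1/0.02680″ = 37.313 pc.
At distance d (pc), an angle of θ arcsec spans θ·d AU: s = 70.0 × 37.313 = 2611.9 AU.

2610 AU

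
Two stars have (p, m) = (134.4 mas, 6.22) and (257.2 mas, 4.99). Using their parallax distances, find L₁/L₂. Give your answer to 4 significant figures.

d₁ = 1/p₁ = 1/0.1344″ = 7.4405 pc; d₂ = 1/p₂ = 1/0.2572″ = 3.888 pc.
M₁ = m₁ − 5 log₁₀ d₁ + 5 = 6.22 − 4.3580 + 5 = 6.8620.
M₂ = 4.99 − 2.9486 + 5 = 7.0414.
L₁/L₂ = 10^(0.4(M₂ − M₁)) = 10^(0.4 × 0.1794) = 10^0.07176 = 1.1797.

L₁/L₂ = 1.180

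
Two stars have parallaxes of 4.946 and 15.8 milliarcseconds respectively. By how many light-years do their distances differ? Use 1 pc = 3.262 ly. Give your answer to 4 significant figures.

d_A = 1/0.004946″ = 202.18 pc; d_B = 1/0.01580″ = 63.291 pc.
|d_B − d_A| = |63.291 − 202.18| = 138.89 pc = 138.89 × 3.262 ly = 453.06 ly.

453.1 ly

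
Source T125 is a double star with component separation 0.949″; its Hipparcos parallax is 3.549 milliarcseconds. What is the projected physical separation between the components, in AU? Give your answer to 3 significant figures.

267 AU

d = 1/p = 1/0.003549″ = 281.77 pc.
At distance d (pc), an angle of θ arcsec spans θ·d AU: s = 0.949 × 281.77 = 267.4 AU.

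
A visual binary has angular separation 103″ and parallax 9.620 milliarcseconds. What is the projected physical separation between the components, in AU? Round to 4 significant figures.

d = 1/p = 1/0.009620″ = 103.95 pc.
At distance d (pc), an angle of θ arcsec spans θ·d AU: s = 103 × 103.95 = 10707 AU.

10710 AU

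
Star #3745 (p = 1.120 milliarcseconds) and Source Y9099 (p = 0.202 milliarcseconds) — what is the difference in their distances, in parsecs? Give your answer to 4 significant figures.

d_A = 1/0.001120″ = 892.86 pc; d_B = 1/0.0002020″ = 4950.5 pc.
|d_B − d_A| = |4950.5 − 892.86| = 4057.6 pc.

4058 pc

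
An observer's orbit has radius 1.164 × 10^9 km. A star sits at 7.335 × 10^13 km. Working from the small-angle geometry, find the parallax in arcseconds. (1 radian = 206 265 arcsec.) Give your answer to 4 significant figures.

θ ≈ B/d = (1.164 × 10^9) / (7.335 × 10^13) = 1.5869 × 10^-5 rad.
In arcseconds: 1.5869 × 10^-5 × 206265 = 3.2732″.

3.273 arcsec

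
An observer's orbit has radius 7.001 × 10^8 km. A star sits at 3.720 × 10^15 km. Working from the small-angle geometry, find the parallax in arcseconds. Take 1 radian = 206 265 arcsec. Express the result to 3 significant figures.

0.0388 arcsec

θ ≈ B/d = (7.001 × 10^8) / (3.720 × 10^15) = 1.8820 × 10^-7 rad.
In arcseconds: 1.8820 × 10^-7 × 206265 = 0.038819″.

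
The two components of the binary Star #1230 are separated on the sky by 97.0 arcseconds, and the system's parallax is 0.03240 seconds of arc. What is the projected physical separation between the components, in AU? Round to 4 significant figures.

2994 AU

d = 1/p = 1/0.03240″ = 30.864 pc.
At distance d (pc), an angle of θ arcsec spans θ·d AU: s = 97.0 × 30.864 = 2993.8 AU.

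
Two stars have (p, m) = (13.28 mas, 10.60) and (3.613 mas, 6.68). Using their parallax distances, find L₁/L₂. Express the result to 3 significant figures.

d₁ = 1/p₁ = 1/0.01328″ = 75.301 pc; d₂ = 1/p₂ = 1/0.003613″ = 276.78 pc.
M₁ = m₁ − 5 log₁₀ d₁ + 5 = 10.60 − 9.3840 + 5 = 6.2160.
M₂ = 6.68 − 12.2107 + 5 = -0.5307.
L₁/L₂ = 10^(0.4(M₂ − M₁)) = 10^(0.4 × (-6.7467)) = 10^(-2.69868) = 0.0020013.

L₁/L₂ = 0.00200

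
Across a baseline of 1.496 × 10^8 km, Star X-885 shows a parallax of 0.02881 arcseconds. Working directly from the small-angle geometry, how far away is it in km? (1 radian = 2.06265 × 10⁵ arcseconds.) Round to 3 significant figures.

θ = 0.02881″ = 0.02881/206265 = 1.3967 × 10^-7 rad.
d = B/θ = (1.496 × 10^8) / (1.3967 × 10^-7) = 1.0711 × 10^15 km.

1.07 × 10^15 km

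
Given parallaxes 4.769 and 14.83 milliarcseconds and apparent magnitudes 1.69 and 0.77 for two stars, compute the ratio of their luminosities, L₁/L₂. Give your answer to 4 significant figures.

L₁/L₂ = 4.144

d₁ = 1/p₁ = 1/0.004769″ = 209.69 pc; d₂ = 1/p₂ = 1/0.01483″ = 67.431 pc.
M₁ = m₁ − 5 log₁₀ d₁ + 5 = 1.69 − 11.6079 + 5 = -4.9179.
M₂ = 0.77 − 9.1443 + 5 = -3.3743.
L₁/L₂ = 10^(0.4(M₂ − M₁)) = 10^(0.4 × 1.5436) = 10^0.61744 = 4.1442.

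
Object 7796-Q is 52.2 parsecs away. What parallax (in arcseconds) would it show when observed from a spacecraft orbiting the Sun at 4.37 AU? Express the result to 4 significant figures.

0.08372 arcsec

p (arcsec) = B (AU) / d (pc).
p = 4.37 / 52.2 = 0.083716 arcsec.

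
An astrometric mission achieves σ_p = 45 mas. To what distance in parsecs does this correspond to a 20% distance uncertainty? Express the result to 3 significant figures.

4.44 pc

σ_d/d = σ_p/p, so the condition is σ_p/p ≤ 0.20, i.e. p ≥ σ_p/0.20.
p_min = 45/0.20 = 225 mas = 0.225 arcsec.
d_max = 1/p_min = 1/0.225 = 4.4444 pc.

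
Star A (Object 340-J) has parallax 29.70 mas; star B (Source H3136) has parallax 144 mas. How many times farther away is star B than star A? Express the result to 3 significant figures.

0.206

Since d = 1/p, d_B/d_A = p_A/p_B.
= 29.70 / 144 = 0.20625.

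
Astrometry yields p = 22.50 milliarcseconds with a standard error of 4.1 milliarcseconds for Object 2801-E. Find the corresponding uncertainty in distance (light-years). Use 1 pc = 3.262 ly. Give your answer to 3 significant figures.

26.4 ly

d = 1/p, so σ_d = σ_p / p².
σ_d = 0.00410 / (0.02250)² = 0.00410 / 0.00050625 = 8.0988 pc = 8.0988 × 3.262 ly = 26.418 ly.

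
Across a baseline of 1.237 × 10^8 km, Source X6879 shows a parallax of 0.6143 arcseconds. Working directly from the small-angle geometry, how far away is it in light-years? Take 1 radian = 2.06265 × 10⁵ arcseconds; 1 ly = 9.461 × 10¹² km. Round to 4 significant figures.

4.390 ly

θ = 0.6143″ = 0.6143/206265 = 2.9782 × 10^-6 rad.
d = B/θ = (1.237 × 10^8) / (2.9782 × 10^-6) = 4.1535 × 10^13 km = (4.1535 × 10^13) / (9.461 × 10^12) ly = 4.3901 ly.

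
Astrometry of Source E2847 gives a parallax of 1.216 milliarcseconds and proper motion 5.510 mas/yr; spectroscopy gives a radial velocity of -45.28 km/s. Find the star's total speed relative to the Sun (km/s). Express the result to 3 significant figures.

d = 1/p = 1/0.001216″ = 822.37 pc.
μ = 5.510 mas/yr = 0.005510 ″/yr.
v_t = 4.740 μ d = 4.740 × 0.005510 × 822.37 = 21.478 km/s.
v = √(v_r² + v_t²) = √((-45.28)² + 21.478²) = √2511.58 = 50.116 km/s.

50.1 km/s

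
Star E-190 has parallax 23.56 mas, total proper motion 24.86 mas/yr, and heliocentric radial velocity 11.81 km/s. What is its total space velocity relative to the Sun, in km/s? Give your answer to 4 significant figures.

12.83 km/s

d = 1/p = 1/0.02356″ = 42.445 pc.
μ = 24.86 mas/yr = 0.02486 ″/yr.
v_t = 4.740 μ d = 4.740 × 0.02486 × 42.445 = 5.0016 km/s.
v = √(v_r² + v_t²) = √(11.81² + 5.0016²) = √164.492 = 12.825 km/s.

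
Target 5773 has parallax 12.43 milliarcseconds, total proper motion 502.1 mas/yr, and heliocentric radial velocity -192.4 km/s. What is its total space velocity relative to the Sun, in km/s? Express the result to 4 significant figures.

271.4 km/s

d = 1/p = 1/0.01243″ = 80.451 pc.
μ = 502.1 mas/yr = 0.5021 ″/yr.
v_t = 4.740 μ d = 4.740 × 0.5021 × 80.451 = 191.47 km/s.
v = √(v_r² + v_t²) = √((-192.4)² + 191.47²) = √73678.5 = 271.44 km/s.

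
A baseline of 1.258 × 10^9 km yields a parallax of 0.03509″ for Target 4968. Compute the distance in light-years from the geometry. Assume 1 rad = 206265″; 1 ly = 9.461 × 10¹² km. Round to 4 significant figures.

781.6 ly

θ = 0.03509″ = 0.03509/206265 = 1.7012 × 10^-7 rad.
d = B/θ = (1.258 × 10^9) / (1.7012 × 10^-7) = 7.3948 × 10^15 km = (7.3948 × 10^15) / (9.461 × 10^12) ly = 781.61 ly.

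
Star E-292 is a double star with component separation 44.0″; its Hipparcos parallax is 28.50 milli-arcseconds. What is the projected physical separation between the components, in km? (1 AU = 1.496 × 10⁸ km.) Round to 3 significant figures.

2.31 × 10^11 km

d = 1/p = 1/0.02850″ = 35.088 pc.
At distance d (pc), an angle of θ arcsec spans θ·d AU: s = 44.0 × 35.088 = 1543.9 AU.
= 1543.9 × 1.496 × 10⁸ km = 2.3097 × 10^11 km.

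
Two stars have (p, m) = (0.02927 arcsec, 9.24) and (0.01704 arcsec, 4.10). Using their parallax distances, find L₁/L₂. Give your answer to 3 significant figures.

L₁/L₂ = 0.00298

d₁ = 1/p₁ = 1/0.02927″ = 34.165 pc; d₂ = 1/p₂ = 1/0.01704″ = 58.685 pc.
M₁ = m₁ − 5 log₁₀ d₁ + 5 = 9.24 − 7.6679 + 5 = 6.5721.
M₂ = 4.10 − 8.8426 + 5 = 0.2574.
L₁/L₂ = 10^(0.4(M₂ − M₁)) = 10^(0.4 × (-6.3147)) = 10^(-2.52588) = 0.0029793.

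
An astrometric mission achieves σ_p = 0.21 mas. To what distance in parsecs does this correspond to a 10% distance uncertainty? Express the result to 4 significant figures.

476.2 pc

σ_d/d = σ_p/p, so the condition is σ_p/p ≤ 0.10, i.e. p ≥ σ_p/0.10.
p_min = 0.21/0.10 = 2.1 mas = 0.0021 arcsec.
d_max = 1/p_min = 1/0.0021 = 476.19 pc.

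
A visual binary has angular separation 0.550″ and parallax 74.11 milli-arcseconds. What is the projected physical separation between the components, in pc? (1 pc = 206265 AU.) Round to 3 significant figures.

3.60 × 10^-5 pc

d = 1/p = 1/0.07411″ = 13.493 pc.
At distance d (pc), an angle of θ arcsec spans θ·d AU: s = 0.550 × 13.493 = 7.4212 AU.
= 7.4212 / 206265 = 3.5979 × 10^-5 pc.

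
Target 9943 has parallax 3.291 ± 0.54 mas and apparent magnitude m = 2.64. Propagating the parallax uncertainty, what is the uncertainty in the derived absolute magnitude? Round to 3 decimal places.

σ_M = 0.356 mag

M = m − 5 log₁₀ d + 5 = m + 5 log₁₀ p + 5, so ∂M/∂p = 5/(p ln 10).
σ_M = (5/ln 10) · (σ_p/p) = 2.1715 × 0.54/3.291 = 2.1715 × 0.16408 = 0.3563.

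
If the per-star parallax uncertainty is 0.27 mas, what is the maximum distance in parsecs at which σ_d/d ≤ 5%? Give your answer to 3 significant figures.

185 pc

σ_d/d = σ_p/p, so the condition is σ_p/p ≤ 0.05, i.e. p ≥ σ_p/0.05.
p_min = 0.27/0.05 = 5.4 mas = 0.0054 arcsec.
d_max = 1/p_min = 1/0.0054 = 185.19 pc.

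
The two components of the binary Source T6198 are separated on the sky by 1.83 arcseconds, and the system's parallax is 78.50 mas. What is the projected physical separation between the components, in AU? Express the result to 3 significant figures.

23.3 AU

d = 1/p = 1/0.07850″ = 12.739 pc.
At distance d (pc), an angle of θ arcsec spans θ·d AU: s = 1.83 × 12.739 = 23.312 AU.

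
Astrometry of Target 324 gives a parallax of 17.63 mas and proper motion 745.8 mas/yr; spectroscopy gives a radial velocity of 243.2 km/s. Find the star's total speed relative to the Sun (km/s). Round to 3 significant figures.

315 km/s

d = 1/p = 1/0.01763″ = 56.721 pc.
μ = 745.8 mas/yr = 0.7458 ″/yr.
v_t = 4.740 μ d = 4.740 × 0.7458 × 56.721 = 200.51 km/s.
v = √(v_r² + v_t²) = √(243.2² + 200.51²) = √99350.5 = 315.2 km/s.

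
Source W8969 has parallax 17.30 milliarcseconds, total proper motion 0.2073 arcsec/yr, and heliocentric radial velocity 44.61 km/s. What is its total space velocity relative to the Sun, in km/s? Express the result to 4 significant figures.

72.22 km/s

d = 1/p = 1/0.01730″ = 57.803 pc.
v_t = 4.740 μ d = 4.740 × 0.2073 × 57.803 = 56.797 km/s.
v = √(v_r² + v_t²) = √(44.61² + 56.797²) = √5215.95 = 72.222 km/s.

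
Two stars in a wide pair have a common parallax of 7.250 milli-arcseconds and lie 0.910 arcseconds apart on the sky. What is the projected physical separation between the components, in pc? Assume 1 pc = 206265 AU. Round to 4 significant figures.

d = 1/p = 1/0.007250″ = 137.93 pc.
At distance d (pc), an angle of θ arcsec spans θ·d AU: s = 0.910 × 137.93 = 125.52 AU.
= 125.52 / 206265 = 0.00060854 pc.

0.0006085 pc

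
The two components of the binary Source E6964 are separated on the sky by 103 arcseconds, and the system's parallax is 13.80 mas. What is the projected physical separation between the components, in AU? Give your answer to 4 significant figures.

d = 1/p = 1/0.01380″ = 72.464 pc.
At distance d (pc), an angle of θ arcsec spans θ·d AU: s = 103 × 72.464 = 7463.8 AU.

7464 AU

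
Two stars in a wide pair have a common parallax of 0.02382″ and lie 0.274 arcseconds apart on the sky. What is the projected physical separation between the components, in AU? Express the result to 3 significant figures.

d = 1/p = 1/0.02382″ = 41.982 pc.
At distance d (pc), an angle of θ arcsec spans θ·d AU: s = 0.274 × 41.982 = 11.503 AU.

11.5 AU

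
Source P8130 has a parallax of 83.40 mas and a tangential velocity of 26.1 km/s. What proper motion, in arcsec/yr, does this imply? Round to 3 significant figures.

0.459 arcsec/yr

d = 1/p = 1/0.08340″ = 11.99 pc.
μ = v_t / (4.74 d) = 26.1 / (4.74 × 11.99) = 26.1 / 56.833 = 0.45924 ″/yr.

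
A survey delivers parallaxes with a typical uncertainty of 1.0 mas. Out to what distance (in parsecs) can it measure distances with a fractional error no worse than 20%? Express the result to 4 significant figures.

σ_d/d = σ_p/p, so the condition is σ_p/p ≤ 0.20, i.e. p ≥ σ_p/0.20.
p_min = 1.0/0.20 = 5 mas = 0.005 arcsec.
d_max = 1/p_min = 1/0.005 = 200 pc.

200.0 pc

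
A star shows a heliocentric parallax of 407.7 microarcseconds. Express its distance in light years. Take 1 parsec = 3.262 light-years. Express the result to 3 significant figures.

p = 407.7 microarcseconds = 0.0004077 arcsec.
d = 1/p = 1/0.0004077 = 2452.8 pc.
In light-years: 2452.8 × 3.262 = 8001 ly.

8000 light years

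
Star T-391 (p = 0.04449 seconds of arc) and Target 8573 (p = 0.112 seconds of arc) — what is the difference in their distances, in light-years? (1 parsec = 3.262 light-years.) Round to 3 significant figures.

d_A = 1/0.04449″ = 22.477 pc; d_B = 1/0.1120″ = 8.9286 pc.
|d_B − d_A| = |8.9286 − 22.477| = 13.548 pc = 13.548 × 3.262 ly = 44.194 ly.

44.2 ly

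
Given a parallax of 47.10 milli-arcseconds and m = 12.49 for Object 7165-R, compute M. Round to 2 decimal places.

M = 10.86

d = 1/p = 1/0.04710″ = 21.231 pc.
m − M = 5 log₁₀(21.231) − 5 = 6.6349 − 5 = 1.6349.
M = m − (m − M) = 12.49 − 1.6349 = 10.86.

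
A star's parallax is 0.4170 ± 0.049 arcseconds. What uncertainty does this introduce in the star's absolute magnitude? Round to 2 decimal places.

M = m − 5 log₁₀ d + 5 = m + 5 log₁₀ p + 5, so ∂M/∂p = 5/(p ln 10).
σ_M = (5/ln 10) · (σ_p/p) = 2.1715 × 0.049/0.4170 = 2.1715 × 0.11751 = 0.25517.

σ_M = 0.26 mag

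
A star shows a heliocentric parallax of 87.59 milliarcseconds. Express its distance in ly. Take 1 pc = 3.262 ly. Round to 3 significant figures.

37.2 ly

p = 87.59 milliarcseconds = 0.08759 arcsec.
d = 1/p = 1/0.08759 = 11.417 pc.
In light-years: 11.417 × 3.262 = 37.242 ly.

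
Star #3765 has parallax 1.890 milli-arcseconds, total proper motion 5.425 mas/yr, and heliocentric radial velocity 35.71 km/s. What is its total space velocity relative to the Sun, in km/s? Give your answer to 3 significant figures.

d = 1/p = 1/0.001890″ = 529.1 pc.
μ = 5.425 mas/yr = 0.005425 ″/yr.
v_t = 4.740 μ d = 4.740 × 0.005425 × 529.1 = 13.606 km/s.
v = √(v_r² + v_t²) = √(35.71² + 13.606²) = √1460.33 = 38.214 km/s.

38.2 km/s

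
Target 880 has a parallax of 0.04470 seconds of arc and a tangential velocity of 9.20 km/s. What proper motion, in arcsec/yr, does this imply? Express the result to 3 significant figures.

0.0868 arcsec/yr

d = 1/p = 1/0.04470″ = 22.371 pc.
μ = v_t / (4.74 d) = 9.20 / (4.74 × 22.371) = 9.20 / 106.04 = 0.08676 ″/yr.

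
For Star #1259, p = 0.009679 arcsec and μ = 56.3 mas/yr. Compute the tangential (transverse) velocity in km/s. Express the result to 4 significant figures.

d = 1/p = 1/0.009679″ = 103.32 pc.
μ = 56.3 mas/yr = 0.0563 ″/yr.
v_t = 4.74 × μ × d = 4.74 × 0.0563 × 103.32 = 27.572 km/s.

27.57 km/s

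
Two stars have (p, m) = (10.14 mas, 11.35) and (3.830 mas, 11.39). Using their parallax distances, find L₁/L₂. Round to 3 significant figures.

d₁ = 1/p₁ = 1/0.01014″ = 98.619 pc; d₂ = 1/p₂ = 1/0.003830″ = 261.1 pc.
M₁ = m₁ − 5 log₁₀ d₁ + 5 = 11.35 − 9.9698 + 5 = 6.3802.
M₂ = 11.39 − 12.0840 + 5 = 4.3060.
L₁/L₂ = 10^(0.4(M₂ − M₁)) = 10^(0.4 × (-2.0742)) = 10^(-0.82968) = 0.14802.

L₁/L₂ = 0.148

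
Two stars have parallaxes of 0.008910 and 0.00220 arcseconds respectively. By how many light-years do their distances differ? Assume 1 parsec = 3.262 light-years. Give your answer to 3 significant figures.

d_A = 1/0.008910″ = 112.23 pc; d_B = 1/0.002200″ = 454.55 pc.
|d_B − d_A| = |454.55 − 112.23| = 342.32 pc = 342.32 × 3.262 ly = 1116.6 ly.

1120 ly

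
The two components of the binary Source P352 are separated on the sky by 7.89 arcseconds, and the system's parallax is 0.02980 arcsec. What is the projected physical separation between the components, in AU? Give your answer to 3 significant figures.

265 AU

d = 1/p = 1/0.02980″ = 33.557 pc.
At distance d (pc), an angle of θ arcsec spans θ·d AU: s = 7.89 × 33.557 = 264.76 AU.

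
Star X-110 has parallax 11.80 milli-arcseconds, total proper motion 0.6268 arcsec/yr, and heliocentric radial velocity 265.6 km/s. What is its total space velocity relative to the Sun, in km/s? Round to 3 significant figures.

d = 1/p = 1/0.01180″ = 84.746 pc.
v_t = 4.740 μ d = 4.740 × 0.6268 × 84.746 = 251.78 km/s.
v = √(v_r² + v_t²) = √(265.6² + 251.78²) = √133937 = 365.97 km/s.

366 km/s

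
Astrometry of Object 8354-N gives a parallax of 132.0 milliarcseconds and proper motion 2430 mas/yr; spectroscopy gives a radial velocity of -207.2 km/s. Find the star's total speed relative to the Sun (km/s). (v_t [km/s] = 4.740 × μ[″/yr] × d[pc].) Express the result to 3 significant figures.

d = 1/p = 1/0.1320″ = 7.5758 pc.
μ = 2430 mas/yr = 2.430 ″/yr.
v_t = 4.740 μ d = 4.740 × 2.430 × 7.5758 = 87.26 km/s.
v = √(v_r² + v_t²) = √((-207.2)² + 87.26²) = √50546.1 = 224.82 km/s.

225 km/s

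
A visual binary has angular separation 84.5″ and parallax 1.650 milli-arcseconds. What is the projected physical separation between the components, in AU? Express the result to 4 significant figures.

51210 AU

d = 1/p = 1/0.001650″ = 606.06 pc.
At distance d (pc), an angle of θ arcsec spans θ·d AU: s = 84.5 × 606.06 = 51212 AU.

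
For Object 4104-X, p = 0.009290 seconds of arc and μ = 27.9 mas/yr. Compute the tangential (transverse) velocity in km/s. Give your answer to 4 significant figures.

d = 1/p = 1/0.009290″ = 107.64 pc.
μ = 27.9 mas/yr = 0.0279 ″/yr.
v_t = 4.74 × μ × d = 4.74 × 0.0279 × 107.64 = 14.235 km/s.

14.24 km/s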